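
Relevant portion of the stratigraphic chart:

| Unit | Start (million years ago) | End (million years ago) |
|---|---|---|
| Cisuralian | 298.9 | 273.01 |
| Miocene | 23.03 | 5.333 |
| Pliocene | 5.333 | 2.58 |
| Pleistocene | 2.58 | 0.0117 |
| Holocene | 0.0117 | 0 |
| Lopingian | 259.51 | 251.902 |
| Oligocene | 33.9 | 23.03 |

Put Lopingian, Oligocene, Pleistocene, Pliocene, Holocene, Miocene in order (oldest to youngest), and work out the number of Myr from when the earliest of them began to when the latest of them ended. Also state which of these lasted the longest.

Lopingian, Oligocene, Miocene, Pliocene, Pleistocene, Holocene; total span 259.51 Myr; longest is Miocene

From the excerpt: Lopingian 259.51–251.902; Oligocene 33.9–23.03; Pleistocene 2.58–0.0117; Pliocene 5.333–2.58; Holocene 0.0117–0; Miocene 23.03–5.333 (Ma).
Larger Ma is earlier, so the oldest is Lopingian and the youngest is Holocene; oldest to youngest: Lopingian, Oligocene, Miocene, Pliocene, Pleistocene, Holocene.
Oldest start 259.51 minus youngest end 0 gives 259.51 Myr overall.
Individual lengths (start − end): Holocene 0.0117; Pleistocene 2.5683; Lopingian 7.608; Oligocene 10.87; Miocene 17.697; Pliocene 2.753. The largest is Miocene at 17.697 Myr.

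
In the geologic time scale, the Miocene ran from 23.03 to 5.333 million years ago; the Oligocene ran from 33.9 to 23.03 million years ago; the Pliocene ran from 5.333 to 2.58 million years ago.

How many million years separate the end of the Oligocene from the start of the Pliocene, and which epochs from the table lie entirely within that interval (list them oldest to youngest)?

17.697 million years; Miocene

End of Oligocene = 23.03 Ma; start of Pliocene = 5.333 Ma.
Gap = 23.03 − 5.333 = 17.697 Myr.
Epochs wholly inside 23.03–5.333 Ma: Miocene (23.03–5.333).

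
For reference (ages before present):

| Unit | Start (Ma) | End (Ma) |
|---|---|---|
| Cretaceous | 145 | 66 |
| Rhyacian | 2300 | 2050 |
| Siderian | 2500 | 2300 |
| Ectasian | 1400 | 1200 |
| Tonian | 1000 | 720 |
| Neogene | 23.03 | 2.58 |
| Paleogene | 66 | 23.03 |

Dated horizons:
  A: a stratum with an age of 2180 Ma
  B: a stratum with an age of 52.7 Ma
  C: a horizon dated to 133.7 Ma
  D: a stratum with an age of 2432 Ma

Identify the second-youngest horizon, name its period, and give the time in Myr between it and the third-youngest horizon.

C, in the Cretaceous; 2046.3 million years to A

Smaller Ma means younger, so youngest first: B 52.7 < C 133.7 < A 2180 < D 2432.
Counting 2 along gives C (133.7 Ma); the excerpt puts that inside the Cretaceous, 145–66 Ma.
Next in line is A (2180 Ma), and 2180 − 133.7 = 2046.3 Myr.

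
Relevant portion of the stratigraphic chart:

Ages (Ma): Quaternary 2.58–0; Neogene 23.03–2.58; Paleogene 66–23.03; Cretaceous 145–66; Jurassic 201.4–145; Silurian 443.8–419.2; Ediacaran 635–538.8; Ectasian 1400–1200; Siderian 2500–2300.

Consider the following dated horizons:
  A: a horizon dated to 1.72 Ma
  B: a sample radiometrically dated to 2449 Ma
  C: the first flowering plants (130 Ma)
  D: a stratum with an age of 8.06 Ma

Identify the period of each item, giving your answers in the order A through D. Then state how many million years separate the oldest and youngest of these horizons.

A — Quaternary; B — Siderian; C — Cretaceous; D — Neogene; span 2447.28 million years

Match each age against the start–end ranges in the excerpt: A = 1.72 Ma → Quaternary (2.58–0); B = 2449 Ma → Siderian (2500–2300); C = 130 Ma → Cretaceous (145–66); D = 8.06 Ma → Neogene (23.03–2.58).
The largest age is 2449 Ma and the smallest is 1.72 Ma; their difference is 2447.28 Myr.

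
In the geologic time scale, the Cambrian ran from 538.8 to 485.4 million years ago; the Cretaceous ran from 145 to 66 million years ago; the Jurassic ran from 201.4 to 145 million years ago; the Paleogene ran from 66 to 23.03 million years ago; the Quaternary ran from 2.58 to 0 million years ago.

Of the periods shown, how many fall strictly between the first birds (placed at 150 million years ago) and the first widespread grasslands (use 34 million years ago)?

1

The older date is 150 Ma and the younger is 34 Ma.
Periods with start < 150 and end > 34 Ma: Cretaceous (145–66).
That is 1 complete period.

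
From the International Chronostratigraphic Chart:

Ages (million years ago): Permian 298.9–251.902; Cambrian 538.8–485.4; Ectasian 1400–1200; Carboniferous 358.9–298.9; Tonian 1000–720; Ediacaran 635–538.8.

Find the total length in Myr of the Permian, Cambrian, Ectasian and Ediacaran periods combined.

396.598 million years

Each duration: Permian = 46.998; Cambrian = 53.4; Ectasian = 200; Ediacaran = 96.2.
Sum: 46.998 + 53.4 + 200 + 96.2 = 396.598 Myr.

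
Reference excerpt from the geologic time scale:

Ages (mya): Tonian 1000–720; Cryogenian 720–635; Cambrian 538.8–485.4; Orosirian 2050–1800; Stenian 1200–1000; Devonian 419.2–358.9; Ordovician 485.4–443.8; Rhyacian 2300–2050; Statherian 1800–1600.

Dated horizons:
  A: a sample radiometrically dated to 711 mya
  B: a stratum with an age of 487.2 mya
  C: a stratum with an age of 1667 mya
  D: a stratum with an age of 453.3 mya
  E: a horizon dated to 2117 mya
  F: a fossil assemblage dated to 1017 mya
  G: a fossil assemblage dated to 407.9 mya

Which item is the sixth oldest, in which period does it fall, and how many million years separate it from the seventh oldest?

Larger Ma means older, so oldest first: E 2117 > C 1667 > F 1017 > A 711 > B 487.2 > D 453.3 > G 407.9.
Counting 6 along gives D (453.3 Ma); the excerpt puts that inside the Ordovician, 485.4–443.8 Ma.
Next in line is G (407.9 Ma), and 453.3 − 407.9 = 45.4 Myr.

D, in the Ordovician; 45.4 million years to G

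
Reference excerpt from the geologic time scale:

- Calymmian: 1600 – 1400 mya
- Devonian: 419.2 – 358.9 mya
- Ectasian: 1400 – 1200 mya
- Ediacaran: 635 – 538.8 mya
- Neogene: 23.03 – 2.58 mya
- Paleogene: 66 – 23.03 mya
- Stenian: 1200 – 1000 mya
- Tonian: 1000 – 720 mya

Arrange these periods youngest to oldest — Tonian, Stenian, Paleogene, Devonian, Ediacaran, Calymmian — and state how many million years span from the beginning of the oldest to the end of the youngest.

Paleogene → Devonian → Ediacaran → Tonian → Stenian → Calymmian; total span 1576.97 Myr

Start ages (Ma): Calymmian 1600, Stenian 1200, Tonian 1000, Ediacaran 635, Devonian 419.2, Paleogene 66.
Ordered youngest to oldest: Paleogene, Devonian, Ediacaran, Tonian, Stenian, Calymmian.
Span = 1600 − 23.03 = 1576.97 Myr.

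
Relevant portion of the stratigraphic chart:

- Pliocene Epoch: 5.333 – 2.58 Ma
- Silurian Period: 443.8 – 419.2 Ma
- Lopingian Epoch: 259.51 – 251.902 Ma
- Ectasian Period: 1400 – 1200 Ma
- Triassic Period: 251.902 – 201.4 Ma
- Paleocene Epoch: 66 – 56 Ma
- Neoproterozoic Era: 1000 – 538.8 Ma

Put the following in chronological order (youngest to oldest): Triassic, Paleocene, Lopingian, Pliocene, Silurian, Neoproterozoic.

Sorting by start age (ascending Ma, since larger Ma = older): Pliocene start 5.333, Paleocene start 66, Triassic start 251.902, Lopingian start 259.51, Silurian start 443.8, Neoproterozoic start 1000.

Pliocene, Paleocene, Triassic, Lopingian, Silurian, Neoproterozoic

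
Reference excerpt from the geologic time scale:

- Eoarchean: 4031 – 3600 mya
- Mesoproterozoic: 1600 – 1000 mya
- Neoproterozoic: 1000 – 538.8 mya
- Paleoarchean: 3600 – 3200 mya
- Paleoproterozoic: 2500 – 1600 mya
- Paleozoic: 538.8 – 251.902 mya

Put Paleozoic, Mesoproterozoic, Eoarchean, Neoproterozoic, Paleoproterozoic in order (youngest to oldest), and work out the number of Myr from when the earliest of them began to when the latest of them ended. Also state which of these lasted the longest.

Paleozoic, Neoproterozoic, Mesoproterozoic, Paleoproterozoic, Eoarchean; total span 3779.098 Myr; longest is Paleoproterozoic

Start ages (Ma): Eoarchean 4031, Paleoproterozoic 2500, Mesoproterozoic 1600, Neoproterozoic 1000, Paleozoic 538.8.
Ordered youngest to oldest: Paleozoic, Neoproterozoic, Mesoproterozoic, Paleoproterozoic, Eoarchean.
Span = 4031 − 251.902 = 3779.098 Myr.
Durations: Paleozoic 286.898, Eoarchean 431, Paleoproterozoic 900, Neoproterozoic 461.2, Mesoproterozoic 600 → longest is Paleoproterozoic (900 Myr).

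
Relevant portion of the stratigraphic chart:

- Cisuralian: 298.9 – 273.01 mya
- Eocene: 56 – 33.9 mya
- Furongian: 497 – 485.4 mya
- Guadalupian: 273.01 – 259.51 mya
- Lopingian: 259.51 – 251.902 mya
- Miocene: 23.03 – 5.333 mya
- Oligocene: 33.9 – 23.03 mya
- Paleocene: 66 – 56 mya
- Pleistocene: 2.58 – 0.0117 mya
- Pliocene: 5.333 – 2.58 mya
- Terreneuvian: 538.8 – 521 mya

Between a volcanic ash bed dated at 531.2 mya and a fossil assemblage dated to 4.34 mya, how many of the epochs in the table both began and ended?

531.2 Ma sits inside the Terreneuvian (538.8–521) and 4.34 Ma inside the Pliocene (5.333–2.58); neither of those is wholly between the two dates.
The listed epochs lying completely between them are Furongian, Cisuralian, Guadalupian, Lopingian, Paleocene, Eocene, Oligocene, Miocene — 8 in all.

8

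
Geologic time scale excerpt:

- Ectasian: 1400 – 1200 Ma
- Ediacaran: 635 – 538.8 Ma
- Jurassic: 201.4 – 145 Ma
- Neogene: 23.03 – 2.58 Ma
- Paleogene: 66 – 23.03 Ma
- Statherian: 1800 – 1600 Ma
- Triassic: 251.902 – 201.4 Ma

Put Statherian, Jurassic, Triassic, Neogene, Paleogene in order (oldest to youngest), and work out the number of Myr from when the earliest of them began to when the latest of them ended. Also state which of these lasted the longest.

Statherian, Triassic, Jurassic, Paleogene, Neogene; total span 1797.42 Myr; longest is Statherian

Start ages (Ma): Statherian 1800, Triassic 251.902, Jurassic 201.4, Paleogene 66, Neogene 23.03.
Ordered oldest to youngest: Statherian, Triassic, Jurassic, Paleogene, Neogene.
Span = 1800 − 2.58 = 1797.42 Myr.
Durations: Jurassic 56.4, Paleogene 42.97, Neogene 20.45, Triassic 50.502, Statherian 200 → longest is Statherian (200 Myr).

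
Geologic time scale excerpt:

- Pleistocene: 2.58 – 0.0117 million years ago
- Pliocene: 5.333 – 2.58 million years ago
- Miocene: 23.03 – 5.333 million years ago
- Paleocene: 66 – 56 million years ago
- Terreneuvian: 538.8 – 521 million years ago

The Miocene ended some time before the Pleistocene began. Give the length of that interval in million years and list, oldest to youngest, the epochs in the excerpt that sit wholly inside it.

2.753 million years; Pliocene

End of Miocene = 5.333 Ma; start of Pleistocene = 2.58 Ma.
Gap = 5.333 − 2.58 = 2.753 Myr.
Epochs wholly inside 5.333–2.58 Ma: Pliocene (5.333–2.58).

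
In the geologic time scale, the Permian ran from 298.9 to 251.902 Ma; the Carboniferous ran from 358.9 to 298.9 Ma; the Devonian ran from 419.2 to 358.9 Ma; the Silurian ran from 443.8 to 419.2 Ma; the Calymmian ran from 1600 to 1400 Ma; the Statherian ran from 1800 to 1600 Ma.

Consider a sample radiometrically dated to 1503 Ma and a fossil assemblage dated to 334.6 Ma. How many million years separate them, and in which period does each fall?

1168.4 million years apart; the first in the Calymmian, the second in the Carboniferous

Elapsed time: 1503 − 334.6 = 1168.4 Myr.
1503 Ma lies within 1600–1400 Ma: Calymmian.
334.6 Ma lies within 358.9–298.9 Ma: Carboniferous.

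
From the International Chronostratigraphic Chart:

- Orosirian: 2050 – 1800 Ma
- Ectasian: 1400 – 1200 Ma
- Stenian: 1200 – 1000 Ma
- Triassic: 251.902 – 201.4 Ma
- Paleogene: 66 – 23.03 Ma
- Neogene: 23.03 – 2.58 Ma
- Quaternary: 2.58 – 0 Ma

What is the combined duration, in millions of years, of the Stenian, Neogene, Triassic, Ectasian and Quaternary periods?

473.532 million years

Duration is start − end for each: (1200 − 1000) + (23.03 − 2.58) + (251.902 − 201.4) + (1400 − 1200) + (2.58 − 0).
That is 200 + 20.45 + 50.502 + 200 + 2.58, which totals 473.532 million years.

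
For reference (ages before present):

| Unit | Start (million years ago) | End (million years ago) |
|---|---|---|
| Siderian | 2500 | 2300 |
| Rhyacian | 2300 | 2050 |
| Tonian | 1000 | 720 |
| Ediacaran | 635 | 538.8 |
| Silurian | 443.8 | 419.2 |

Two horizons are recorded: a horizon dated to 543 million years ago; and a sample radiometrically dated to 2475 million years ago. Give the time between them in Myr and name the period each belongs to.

Elapsed time: 2475 − 543 = 1932 Myr.
543 Ma lies within 635–538.8 Ma: Ediacaran.
2475 Ma lies within 2500–2300 Ma: Siderian.

1932 million years apart; the first in the Ediacaran, the second in the Siderian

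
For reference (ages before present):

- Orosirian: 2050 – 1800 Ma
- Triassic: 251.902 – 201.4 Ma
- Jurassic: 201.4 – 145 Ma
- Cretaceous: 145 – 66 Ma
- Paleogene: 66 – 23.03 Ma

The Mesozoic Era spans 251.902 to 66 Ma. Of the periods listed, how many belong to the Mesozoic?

3

Periods inside 251.902–66 Ma: Triassic, Jurassic, Cretaceous — 3 in total.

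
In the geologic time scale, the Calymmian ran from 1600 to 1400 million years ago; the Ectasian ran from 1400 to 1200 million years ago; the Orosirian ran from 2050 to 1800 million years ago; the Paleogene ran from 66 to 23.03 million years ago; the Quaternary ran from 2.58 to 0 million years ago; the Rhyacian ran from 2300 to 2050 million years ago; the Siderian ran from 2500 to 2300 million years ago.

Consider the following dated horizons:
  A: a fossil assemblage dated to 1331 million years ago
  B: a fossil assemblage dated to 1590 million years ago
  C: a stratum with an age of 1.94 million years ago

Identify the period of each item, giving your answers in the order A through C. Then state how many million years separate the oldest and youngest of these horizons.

A — Ectasian; B — Calymmian; C — Quaternary; span 1588.06 million years

A: 1331 Ma lies in 1400–1200 Ma, so Ectasian.
B: 1590 Ma lies in 1600–1400 Ma, so Calymmian.
C: 1.94 Ma lies in 2.58–0 Ma, so Quaternary.
Oldest = 1590 Ma, youngest = 1.94 Ma → span 1588.06 Myr.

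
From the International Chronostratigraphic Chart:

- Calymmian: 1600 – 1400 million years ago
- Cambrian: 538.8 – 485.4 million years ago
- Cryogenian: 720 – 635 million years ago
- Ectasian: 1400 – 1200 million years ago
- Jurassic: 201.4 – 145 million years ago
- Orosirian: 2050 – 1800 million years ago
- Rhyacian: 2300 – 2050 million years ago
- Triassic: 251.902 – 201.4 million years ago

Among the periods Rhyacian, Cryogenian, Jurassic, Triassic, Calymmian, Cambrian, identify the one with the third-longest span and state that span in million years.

Cryogenian, 85 million years

Start − end for each: Rhyacian 2300 − 2050 = 250; Cryogenian 720 − 635 = 85; Jurassic 201.4 − 145 = 56.4; Triassic 251.902 − 201.4 = 50.502; Calymmian 1600 − 1400 = 200; Cambrian 538.8 − 485.4 = 53.4.
Ranking these from longest: Rhyacian > Calymmian > Cryogenian > Jurassic > Cambrian > Triassic.
Position 3 in that ranking is Cryogenian, which lasted 85 Myr.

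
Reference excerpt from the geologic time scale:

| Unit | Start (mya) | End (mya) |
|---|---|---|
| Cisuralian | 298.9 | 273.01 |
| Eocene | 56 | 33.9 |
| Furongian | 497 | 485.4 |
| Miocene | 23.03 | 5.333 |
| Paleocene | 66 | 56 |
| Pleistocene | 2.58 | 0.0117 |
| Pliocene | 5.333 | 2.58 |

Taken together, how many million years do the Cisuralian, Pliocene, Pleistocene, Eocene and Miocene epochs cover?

Duration is start − end for each: (298.9 − 273.01) + (5.333 − 2.58) + (2.58 − 0.0117) + (56 − 33.9) + (23.03 − 5.333).
That is 25.89 + 2.753 + 2.5683 + 22.1 + 17.697, which totals 71.0083 million years.

71.0083 million years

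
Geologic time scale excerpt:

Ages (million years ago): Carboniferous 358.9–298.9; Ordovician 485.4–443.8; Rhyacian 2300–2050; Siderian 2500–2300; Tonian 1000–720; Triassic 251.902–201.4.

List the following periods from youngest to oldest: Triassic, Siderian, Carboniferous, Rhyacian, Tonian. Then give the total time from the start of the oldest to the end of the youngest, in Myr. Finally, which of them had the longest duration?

Triassic → Carboniferous → Tonian → Rhyacian → Siderian; total span 2298.6 Myr; longest is Tonian

Start ages (Ma): Siderian 2500, Rhyacian 2300, Tonian 1000, Carboniferous 358.9, Triassic 251.902.
Ordered youngest to oldest: Triassic, Carboniferous, Tonian, Rhyacian, Siderian.
Span = 2500 − 201.4 = 2298.6 Myr.
Durations: Rhyacian 250, Tonian 280, Carboniferous 60, Siderian 200, Triassic 50.502 → longest is Tonian (280 Myr).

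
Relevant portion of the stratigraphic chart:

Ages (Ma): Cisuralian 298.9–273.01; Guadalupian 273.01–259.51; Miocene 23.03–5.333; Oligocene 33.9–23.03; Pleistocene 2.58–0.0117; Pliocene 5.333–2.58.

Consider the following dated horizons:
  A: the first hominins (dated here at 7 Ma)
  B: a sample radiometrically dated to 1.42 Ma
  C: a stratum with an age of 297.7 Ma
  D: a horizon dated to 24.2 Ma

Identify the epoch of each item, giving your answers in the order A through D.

A — Miocene; B — Pleistocene; C — Cisuralian; D — Oligocene

Match each age against the start–end ranges in the excerpt: A = 7 Ma → Miocene (23.03–5.333); B = 1.42 Ma → Pleistocene (2.58–0.0117); C = 297.7 Ma → Cisuralian (298.9–273.01); D = 24.2 Ma → Oligocene (33.9–23.03).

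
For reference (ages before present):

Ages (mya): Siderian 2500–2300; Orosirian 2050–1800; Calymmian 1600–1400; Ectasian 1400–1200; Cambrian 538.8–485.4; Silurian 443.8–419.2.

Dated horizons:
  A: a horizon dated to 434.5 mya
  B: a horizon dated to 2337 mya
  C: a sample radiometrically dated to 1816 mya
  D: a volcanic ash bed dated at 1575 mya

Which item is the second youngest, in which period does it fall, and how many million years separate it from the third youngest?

D, in the Calymmian; 241 million years to C

Sorted youngest-first by Ma: A (434.5), D (1575), C (1816), B (2337).
The second youngest is D at 1575 Ma, which lies in 1600–1400 Ma: the Calymmian.
The third youngest is C at 1816 Ma; separation = |1575 − 1816| = 241 Myr.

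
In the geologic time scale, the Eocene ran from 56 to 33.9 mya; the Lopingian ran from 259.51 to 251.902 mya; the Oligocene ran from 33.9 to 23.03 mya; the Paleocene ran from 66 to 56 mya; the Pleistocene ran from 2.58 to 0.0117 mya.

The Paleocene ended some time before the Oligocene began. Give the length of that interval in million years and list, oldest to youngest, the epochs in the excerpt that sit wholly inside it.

The Paleocene closes at 56 Ma and the Oligocene opens at 33.9 Ma, so the interval is 56 − 33.9 = 22.1 Myr.
An epoch fits inside if it starts at or after 56 Ma and ends at or before 33.9 Ma; oldest first that gives Eocene.

22.1 million years; Eocene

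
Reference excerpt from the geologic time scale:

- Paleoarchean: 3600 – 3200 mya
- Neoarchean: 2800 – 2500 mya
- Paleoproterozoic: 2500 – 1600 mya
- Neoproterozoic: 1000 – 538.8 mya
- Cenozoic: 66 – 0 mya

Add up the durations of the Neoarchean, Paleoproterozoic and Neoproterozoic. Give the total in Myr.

1661.2 million years

Duration is start − end for each: (2800 − 2500) + (2500 − 1600) + (1000 − 538.8).
That is 300 + 900 + 461.2, which totals 1661.2 million years.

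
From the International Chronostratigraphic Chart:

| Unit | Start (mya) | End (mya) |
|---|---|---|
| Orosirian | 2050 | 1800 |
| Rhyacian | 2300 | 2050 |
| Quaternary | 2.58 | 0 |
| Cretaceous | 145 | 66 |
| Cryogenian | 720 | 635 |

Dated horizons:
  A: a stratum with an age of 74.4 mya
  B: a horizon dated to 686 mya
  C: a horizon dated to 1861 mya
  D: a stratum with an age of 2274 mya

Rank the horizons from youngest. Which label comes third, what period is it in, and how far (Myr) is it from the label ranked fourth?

Sorted youngest-first by Ma: A (74.4), B (686), C (1861), D (2274).
The third youngest is C at 1861 Ma, which lies in 2050–1800 Ma: the Orosirian.
The fourth youngest is D at 2274 Ma; separation = |1861 − 2274| = 413 Myr.

C, in the Orosirian; 413 million years to D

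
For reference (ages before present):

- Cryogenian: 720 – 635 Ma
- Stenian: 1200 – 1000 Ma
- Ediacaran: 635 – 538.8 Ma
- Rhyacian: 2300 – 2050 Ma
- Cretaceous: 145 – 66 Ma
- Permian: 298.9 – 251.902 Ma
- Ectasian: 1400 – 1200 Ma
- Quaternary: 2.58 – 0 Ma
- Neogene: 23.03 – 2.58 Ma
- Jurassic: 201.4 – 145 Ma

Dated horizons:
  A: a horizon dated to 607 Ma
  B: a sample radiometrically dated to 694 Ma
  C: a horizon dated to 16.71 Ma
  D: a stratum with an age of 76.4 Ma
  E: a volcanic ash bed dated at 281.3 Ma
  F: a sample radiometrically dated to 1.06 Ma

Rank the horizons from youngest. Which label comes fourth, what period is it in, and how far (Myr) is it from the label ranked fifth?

E, in the Permian; 325.7 million years to A

Smaller Ma means younger, so youngest first: F 1.06 < C 16.71 < D 76.4 < E 281.3 < A 607 < B 694.
Counting 4 along gives E (281.3 Ma); the excerpt puts that inside the Permian, 298.9–251.902 Ma.
Next in line is A (607 Ma), and 607 − 281.3 = 325.7 Myr.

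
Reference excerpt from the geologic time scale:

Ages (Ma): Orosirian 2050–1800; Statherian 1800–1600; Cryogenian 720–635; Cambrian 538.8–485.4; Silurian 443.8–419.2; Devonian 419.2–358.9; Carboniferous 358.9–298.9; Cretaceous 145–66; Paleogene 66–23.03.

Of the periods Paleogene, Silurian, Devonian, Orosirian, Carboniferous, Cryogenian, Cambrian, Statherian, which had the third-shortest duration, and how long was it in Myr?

Cambrian, 53.4 million years

Durations: Paleogene 42.97; Silurian 24.6; Devonian 60.3; Orosirian 250; Carboniferous 60; Cryogenian 85; Cambrian 53.4; Statherian 200 Myr.
Sorted shortest-first: Silurian (24.6), Paleogene (42.97), Cambrian (53.4), Carboniferous (60), Devonian (60.3), Cryogenian (85), Statherian (200), Orosirian (250).
The third shortest is Cambrian at 53.4 Myr.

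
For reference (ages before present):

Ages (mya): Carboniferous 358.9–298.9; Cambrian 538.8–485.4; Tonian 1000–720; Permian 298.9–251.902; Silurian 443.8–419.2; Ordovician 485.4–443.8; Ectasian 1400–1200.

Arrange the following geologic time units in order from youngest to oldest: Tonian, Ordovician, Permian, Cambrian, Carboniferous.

The oldest of these is Tonian (starts 1000 Ma) and the youngest is Permian (ends 251.902 Ma).
In between, by decreasing start age: Cambrian (538.8), Ordovician (485.4), Carboniferous (358.9).
Listing youngest first means reversing that sequence.

Permian, Carboniferous, Ordovician, Cambrian, Tonian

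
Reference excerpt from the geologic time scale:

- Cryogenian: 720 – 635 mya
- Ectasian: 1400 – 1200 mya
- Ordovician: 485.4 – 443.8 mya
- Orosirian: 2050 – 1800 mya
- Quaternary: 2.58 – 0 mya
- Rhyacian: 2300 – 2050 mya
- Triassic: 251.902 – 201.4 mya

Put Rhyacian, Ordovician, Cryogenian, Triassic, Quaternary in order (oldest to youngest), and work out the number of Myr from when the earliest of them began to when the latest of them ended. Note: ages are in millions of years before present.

From the excerpt: Rhyacian 2300–2050; Ordovician 485.4–443.8; Cryogenian 720–635; Triassic 251.902–201.4; Quaternary 2.58–0 (Ma).
Larger Ma is earlier, so the oldest is Rhyacian and the youngest is Quaternary; oldest to youngest: Rhyacian, Cryogenian, Ordovician, Triassic, Quaternary.
Oldest start 2300 minus youngest end 0 gives 2300 Myr overall.

Rhyacian → Cryogenian → Ordovician → Triassic → Quaternary; total span 2300 Myr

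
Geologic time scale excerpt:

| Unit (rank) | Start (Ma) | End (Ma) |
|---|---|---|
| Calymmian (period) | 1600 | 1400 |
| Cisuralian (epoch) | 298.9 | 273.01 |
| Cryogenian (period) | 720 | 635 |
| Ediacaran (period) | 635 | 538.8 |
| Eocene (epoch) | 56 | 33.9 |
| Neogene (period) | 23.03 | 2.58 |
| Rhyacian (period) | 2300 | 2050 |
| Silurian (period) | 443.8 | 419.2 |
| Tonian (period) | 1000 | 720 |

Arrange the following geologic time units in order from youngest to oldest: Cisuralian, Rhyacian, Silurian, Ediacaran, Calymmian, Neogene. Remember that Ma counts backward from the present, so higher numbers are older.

The oldest of these is Rhyacian (starts 2300 Ma) and the youngest is Neogene (ends 2.58 Ma).
In between, by decreasing start age: Calymmian (1600), Ediacaran (635), Silurian (443.8), Cisuralian (298.9).
Listing youngest first means reversing that sequence.

Neogene → Cisuralian → Silurian → Ediacaran → Calymmian → Rhyacian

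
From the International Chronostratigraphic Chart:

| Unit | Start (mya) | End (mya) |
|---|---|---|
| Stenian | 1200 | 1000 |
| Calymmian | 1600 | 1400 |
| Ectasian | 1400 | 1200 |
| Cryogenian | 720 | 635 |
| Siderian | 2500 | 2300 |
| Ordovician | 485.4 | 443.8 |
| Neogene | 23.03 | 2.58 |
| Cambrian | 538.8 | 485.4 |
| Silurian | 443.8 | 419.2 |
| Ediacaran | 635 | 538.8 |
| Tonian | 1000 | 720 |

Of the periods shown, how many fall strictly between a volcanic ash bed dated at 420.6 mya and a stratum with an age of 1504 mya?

1504 Ma sits inside the Calymmian (1600–1400) and 420.6 Ma inside the Silurian (443.8–419.2); neither of those is wholly between the two dates.
The listed periods lying completely between them are Ectasian, Stenian, Tonian, Cryogenian, Ediacaran, Cambrian, Ordovician — 7 in all.

7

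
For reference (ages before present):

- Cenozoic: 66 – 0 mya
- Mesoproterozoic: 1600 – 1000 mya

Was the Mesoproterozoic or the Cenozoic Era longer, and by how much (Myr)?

Mesoproterozoic: 1600 − 1000 = 600 Myr.
Cenozoic: 66 − 0 = 66 Myr.
Difference: 600 − 66 = 534 Myr, so the Mesoproterozoic was longer.

Mesoproterozoic, by 534 million years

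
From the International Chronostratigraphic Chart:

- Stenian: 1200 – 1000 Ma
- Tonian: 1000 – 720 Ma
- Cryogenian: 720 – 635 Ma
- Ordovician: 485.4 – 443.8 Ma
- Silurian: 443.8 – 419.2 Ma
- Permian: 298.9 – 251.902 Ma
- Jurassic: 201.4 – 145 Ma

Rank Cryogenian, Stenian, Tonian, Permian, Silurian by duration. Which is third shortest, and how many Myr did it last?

Cryogenian, 85 million years

Start − end for each: Cryogenian 720 − 635 = 85; Stenian 1200 − 1000 = 200; Tonian 1000 − 720 = 280; Permian 298.9 − 251.902 = 46.998; Silurian 443.8 − 419.2 = 24.6.
Ranking these from shortest: Silurian < Permian < Cryogenian < Stenian < Tonian.
Position 3 in that ranking is Cryogenian, which lasted 85 Myr.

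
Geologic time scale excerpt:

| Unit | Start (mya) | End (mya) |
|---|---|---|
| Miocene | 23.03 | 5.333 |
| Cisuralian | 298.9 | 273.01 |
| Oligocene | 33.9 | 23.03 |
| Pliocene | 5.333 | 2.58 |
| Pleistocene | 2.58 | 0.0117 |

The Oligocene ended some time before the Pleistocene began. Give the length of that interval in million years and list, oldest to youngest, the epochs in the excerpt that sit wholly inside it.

End of Oligocene = 23.03 Ma; start of Pleistocene = 2.58 Ma.
Gap = 23.03 − 2.58 = 20.45 Myr.
Epochs wholly inside 23.03–2.58 Ma: Miocene (23.03–5.333), Pliocene (5.333–2.58).

20.45 million years; Miocene, Pliocene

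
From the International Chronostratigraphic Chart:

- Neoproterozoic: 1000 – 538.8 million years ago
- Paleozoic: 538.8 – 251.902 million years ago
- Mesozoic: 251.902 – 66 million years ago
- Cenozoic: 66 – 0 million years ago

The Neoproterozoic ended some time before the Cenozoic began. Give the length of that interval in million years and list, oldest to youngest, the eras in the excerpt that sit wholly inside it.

472.8 million years; Paleozoic, Mesozoic

The Neoproterozoic closes at 538.8 Ma and the Cenozoic opens at 66 Ma, so the interval is 538.8 − 66 = 472.8 Myr.
An era fits inside if it starts at or after 538.8 Ma and ends at or before 66 Ma; oldest first that gives Paleozoic, Mesozoic.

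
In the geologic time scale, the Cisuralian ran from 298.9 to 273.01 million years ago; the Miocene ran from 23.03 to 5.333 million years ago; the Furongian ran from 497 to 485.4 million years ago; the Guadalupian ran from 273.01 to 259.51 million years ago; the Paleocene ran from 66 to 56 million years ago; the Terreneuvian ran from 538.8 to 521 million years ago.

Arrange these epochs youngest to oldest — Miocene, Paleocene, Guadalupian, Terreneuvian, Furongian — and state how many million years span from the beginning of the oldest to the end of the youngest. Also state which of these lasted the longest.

From the excerpt: Miocene 23.03–5.333; Paleocene 66–56; Guadalupian 273.01–259.51; Terreneuvian 538.8–521; Furongian 497–485.4 (Ma).
Larger Ma is earlier, so the oldest is Terreneuvian and the youngest is Miocene; youngest to oldest: Miocene, Paleocene, Guadalupian, Furongian, Terreneuvian.
Oldest start 538.8 minus youngest end 5.333 gives 533.467 Myr overall.
Individual lengths (start − end): Miocene 17.697; Paleocene 10; Terreneuvian 17.8; Furongian 11.6; Guadalupian 13.5. The largest is Terreneuvian at 17.8 Myr.

Miocene → Paleocene → Guadalupian → Furongian → Terreneuvian; total span 533.467 Myr; longest is Terreneuvian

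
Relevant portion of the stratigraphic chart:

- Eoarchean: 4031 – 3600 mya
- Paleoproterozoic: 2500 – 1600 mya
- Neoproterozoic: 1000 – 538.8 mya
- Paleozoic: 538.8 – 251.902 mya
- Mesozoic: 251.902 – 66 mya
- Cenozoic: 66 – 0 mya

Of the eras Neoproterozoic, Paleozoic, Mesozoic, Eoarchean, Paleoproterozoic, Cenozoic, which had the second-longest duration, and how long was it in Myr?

Durations: Neoproterozoic 461.2; Paleozoic 286.898; Mesozoic 185.902; Eoarchean 431; Paleoproterozoic 900; Cenozoic 66 Myr.
Sorted longest-first: Paleoproterozoic (900), Neoproterozoic (461.2), Eoarchean (431), Paleozoic (286.898), Mesozoic (185.902), Cenozoic (66).
The second longest is Neoproterozoic at 461.2 Myr.

Neoproterozoic, 461.2 million years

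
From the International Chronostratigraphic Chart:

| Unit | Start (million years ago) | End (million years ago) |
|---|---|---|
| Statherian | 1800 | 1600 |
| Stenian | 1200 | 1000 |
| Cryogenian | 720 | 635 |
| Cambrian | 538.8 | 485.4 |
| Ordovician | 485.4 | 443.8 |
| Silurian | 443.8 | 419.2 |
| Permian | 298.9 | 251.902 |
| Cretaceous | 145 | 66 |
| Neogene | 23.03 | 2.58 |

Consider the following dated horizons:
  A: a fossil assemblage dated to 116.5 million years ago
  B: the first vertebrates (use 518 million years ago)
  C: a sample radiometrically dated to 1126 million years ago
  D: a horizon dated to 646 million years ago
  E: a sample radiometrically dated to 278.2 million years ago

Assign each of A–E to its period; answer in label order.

A — Cretaceous; B — Cambrian; C — Stenian; D — Cryogenian; E — Permian

Match each age against the start–end ranges in the excerpt: A = 116.5 Ma → Cretaceous (145–66); B = 518 Ma → Cambrian (538.8–485.4); C = 1126 Ma → Stenian (1200–1000); D = 646 Ma → Cryogenian (720–635); E = 278.2 Ma → Permian (298.9–251.902).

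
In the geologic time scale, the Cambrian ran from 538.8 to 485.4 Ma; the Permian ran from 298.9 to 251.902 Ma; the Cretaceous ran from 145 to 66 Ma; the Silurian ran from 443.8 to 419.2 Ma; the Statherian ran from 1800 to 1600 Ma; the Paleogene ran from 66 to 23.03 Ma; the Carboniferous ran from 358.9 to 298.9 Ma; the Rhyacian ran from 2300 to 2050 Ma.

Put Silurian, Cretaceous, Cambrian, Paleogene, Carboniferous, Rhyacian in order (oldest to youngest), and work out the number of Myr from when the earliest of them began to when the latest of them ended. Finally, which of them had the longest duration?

Rhyacian, Cambrian, Silurian, Carboniferous, Cretaceous, Paleogene; total span 2276.97 Myr; longest is Rhyacian

From the excerpt: Silurian 443.8–419.2; Cretaceous 145–66; Cambrian 538.8–485.4; Paleogene 66–23.03; Carboniferous 358.9–298.9; Rhyacian 2300–2050 (Ma).
Larger Ma is earlier, so the oldest is Rhyacian and the youngest is Paleogene; oldest to youngest: Rhyacian, Cambrian, Silurian, Carboniferous, Cretaceous, Paleogene.
Oldest start 2300 minus youngest end 23.03 gives 2276.97 Myr overall.
Individual lengths (start − end): Cambrian 53.4; Carboniferous 60; Paleogene 42.97; Rhyacian 250; Cretaceous 79; Silurian 24.6. The largest is Rhyacian at 250 Myr.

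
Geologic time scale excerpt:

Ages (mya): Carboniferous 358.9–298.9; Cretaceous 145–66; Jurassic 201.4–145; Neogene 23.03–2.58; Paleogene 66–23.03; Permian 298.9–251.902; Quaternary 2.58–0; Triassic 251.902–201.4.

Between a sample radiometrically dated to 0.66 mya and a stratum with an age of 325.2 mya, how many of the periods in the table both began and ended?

6

The older date is 325.2 Ma and the younger is 0.66 Ma.
Periods with start < 325.2 and end > 0.66 Ma: Permian (298.9–251.902), Triassic (251.902–201.4), Jurassic (201.4–145), Cretaceous (145–66), Paleogene (66–23.03), Neogene (23.03–2.58).
That is 6 complete periods.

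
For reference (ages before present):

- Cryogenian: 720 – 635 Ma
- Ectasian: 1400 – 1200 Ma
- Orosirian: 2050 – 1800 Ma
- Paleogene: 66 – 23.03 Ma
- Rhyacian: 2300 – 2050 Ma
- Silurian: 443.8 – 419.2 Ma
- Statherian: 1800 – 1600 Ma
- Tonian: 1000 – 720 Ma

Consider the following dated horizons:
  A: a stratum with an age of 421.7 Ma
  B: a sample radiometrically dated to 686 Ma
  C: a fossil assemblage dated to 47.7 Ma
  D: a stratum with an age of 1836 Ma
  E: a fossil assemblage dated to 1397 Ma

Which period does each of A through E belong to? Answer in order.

A — Silurian; B — Cryogenian; C — Paleogene; D — Orosirian; E — Ectasian

A: 421.7 Ma lies in 443.8–419.2 Ma, so Silurian.
B: 686 Ma lies in 720–635 Ma, so Cryogenian.
C: 47.7 Ma lies in 66–23.03 Ma, so Paleogene.
D: 1836 Ma lies in 2050–1800 Ma, so Orosirian.
E: 1397 Ma lies in 1400–1200 Ma, so Ectasian.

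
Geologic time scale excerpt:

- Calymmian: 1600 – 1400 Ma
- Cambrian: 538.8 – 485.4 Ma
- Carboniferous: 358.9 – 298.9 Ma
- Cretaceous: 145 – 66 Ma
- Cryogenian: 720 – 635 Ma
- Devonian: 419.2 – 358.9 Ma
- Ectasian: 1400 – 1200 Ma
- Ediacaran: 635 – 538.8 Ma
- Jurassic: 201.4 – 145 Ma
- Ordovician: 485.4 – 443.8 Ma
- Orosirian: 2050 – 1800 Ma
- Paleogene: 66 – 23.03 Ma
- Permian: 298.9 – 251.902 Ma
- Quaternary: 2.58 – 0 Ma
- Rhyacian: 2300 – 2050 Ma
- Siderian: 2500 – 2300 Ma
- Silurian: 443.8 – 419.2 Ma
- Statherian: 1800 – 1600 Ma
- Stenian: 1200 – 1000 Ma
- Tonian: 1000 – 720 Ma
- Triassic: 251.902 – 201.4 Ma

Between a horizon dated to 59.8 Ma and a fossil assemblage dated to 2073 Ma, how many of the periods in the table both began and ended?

17

The older date is 2073 Ma and the younger is 59.8 Ma.
Periods with start < 2073 and end > 59.8 Ma: Orosirian (2050–1800), Statherian (1800–1600), Calymmian (1600–1400), Ectasian (1400–1200), Stenian (1200–1000), Tonian (1000–720), Cryogenian (720–635), Ediacaran (635–538.8), Cambrian (538.8–485.4), Ordovician (485.4–443.8), Silurian (443.8–419.2), Devonian (419.2–358.9), Carboniferous (358.9–298.9), Permian (298.9–251.902), Triassic (251.902–201.4), Jurassic (201.4–145), Cretaceous (145–66).
That is 17 complete periods.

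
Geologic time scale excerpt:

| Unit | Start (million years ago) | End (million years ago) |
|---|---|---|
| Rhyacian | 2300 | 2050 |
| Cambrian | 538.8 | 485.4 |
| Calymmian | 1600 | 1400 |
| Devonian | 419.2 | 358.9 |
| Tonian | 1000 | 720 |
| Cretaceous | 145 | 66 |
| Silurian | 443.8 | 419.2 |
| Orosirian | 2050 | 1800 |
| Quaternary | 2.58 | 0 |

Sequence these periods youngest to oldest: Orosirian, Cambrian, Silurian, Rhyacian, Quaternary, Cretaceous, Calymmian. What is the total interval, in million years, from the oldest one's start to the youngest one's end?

Quaternary → Cretaceous → Silurian → Cambrian → Calymmian → Orosirian → Rhyacian; total span 2300 Myr

Start ages (Ma): Rhyacian 2300, Orosirian 2050, Calymmian 1600, Cambrian 538.8, Silurian 443.8, Cretaceous 145, Quaternary 2.58.
Ordered youngest to oldest: Quaternary, Cretaceous, Silurian, Cambrian, Calymmian, Orosirian, Rhyacian.
Span = 2300 − 0 = 2300 Myr.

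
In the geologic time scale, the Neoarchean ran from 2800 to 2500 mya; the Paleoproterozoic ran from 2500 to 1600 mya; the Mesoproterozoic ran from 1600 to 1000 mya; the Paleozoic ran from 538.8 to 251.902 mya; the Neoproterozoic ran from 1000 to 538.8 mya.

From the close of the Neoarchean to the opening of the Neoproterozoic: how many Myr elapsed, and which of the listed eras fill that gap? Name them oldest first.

The Neoarchean closes at 2500 Ma and the Neoproterozoic opens at 1000 Ma, so the interval is 2500 − 1000 = 1500 Myr.
An era fits inside if it starts at or after 2500 Ma and ends at or before 1000 Ma; oldest first that gives Paleoproterozoic, Mesoproterozoic.

1500 million years; Paleoproterozoic, Mesoproterozoic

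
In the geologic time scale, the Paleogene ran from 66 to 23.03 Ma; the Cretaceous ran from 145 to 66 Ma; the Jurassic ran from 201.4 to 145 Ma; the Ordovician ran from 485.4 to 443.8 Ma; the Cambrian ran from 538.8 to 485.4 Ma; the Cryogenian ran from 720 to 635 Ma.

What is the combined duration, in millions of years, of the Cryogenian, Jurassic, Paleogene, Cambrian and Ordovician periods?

279.37 million years

Duration is start − end for each: (720 − 635) + (201.4 − 145) + (66 − 23.03) + (538.8 − 485.4) + (485.4 − 443.8).
That is 85 + 56.4 + 42.97 + 53.4 + 41.6, which totals 279.37 million years.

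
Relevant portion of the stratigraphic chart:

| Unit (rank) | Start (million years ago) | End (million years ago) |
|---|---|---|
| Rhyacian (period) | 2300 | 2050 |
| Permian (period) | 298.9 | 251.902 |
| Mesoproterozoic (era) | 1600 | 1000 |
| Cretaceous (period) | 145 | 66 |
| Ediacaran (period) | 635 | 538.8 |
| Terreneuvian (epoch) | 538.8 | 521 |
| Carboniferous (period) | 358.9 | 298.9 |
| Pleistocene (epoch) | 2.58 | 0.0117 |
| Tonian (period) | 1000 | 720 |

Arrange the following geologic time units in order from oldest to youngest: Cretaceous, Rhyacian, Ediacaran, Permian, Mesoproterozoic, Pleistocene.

Sorting by start age (descending Ma, since larger Ma = older): Rhyacian began 2300, Mesoproterozoic began 1600, Ediacaran began 635, Permian began 298.9, Cretaceous began 145, Pleistocene began 2.58.

Rhyacian, Mesoproterozoic, Ediacaran, Permian, Cretaceous, Pleistocene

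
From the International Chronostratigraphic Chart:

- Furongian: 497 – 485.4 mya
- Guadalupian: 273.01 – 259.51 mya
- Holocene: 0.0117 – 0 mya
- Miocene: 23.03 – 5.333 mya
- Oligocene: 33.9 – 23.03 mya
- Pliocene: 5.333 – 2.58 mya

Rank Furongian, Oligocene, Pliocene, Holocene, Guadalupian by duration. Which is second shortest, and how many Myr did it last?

Pliocene, 2.753 million years

Start − end for each: Furongian 497 − 485.4 = 11.6; Oligocene 33.9 − 23.03 = 10.87; Pliocene 5.333 − 2.58 = 2.753; Holocene 0.0117 − 0 = 0.0117; Guadalupian 273.01 − 259.51 = 13.5.
Ranking these from shortest: Holocene < Pliocene < Oligocene < Furongian < Guadalupian.
Position 2 in that ranking is Pliocene, which lasted 2.753 Myr.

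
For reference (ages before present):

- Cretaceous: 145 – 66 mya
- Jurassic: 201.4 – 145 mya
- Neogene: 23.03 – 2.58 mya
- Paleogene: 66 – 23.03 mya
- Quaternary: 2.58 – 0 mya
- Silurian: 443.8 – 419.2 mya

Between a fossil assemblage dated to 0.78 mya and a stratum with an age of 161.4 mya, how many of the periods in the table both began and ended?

161.4 Ma sits inside the Jurassic (201.4–145) and 0.78 Ma inside the Quaternary (2.58–0); neither of those is wholly between the two dates.
The listed periods lying completely between them are Cretaceous, Paleogene, Neogene — 3 in all.

3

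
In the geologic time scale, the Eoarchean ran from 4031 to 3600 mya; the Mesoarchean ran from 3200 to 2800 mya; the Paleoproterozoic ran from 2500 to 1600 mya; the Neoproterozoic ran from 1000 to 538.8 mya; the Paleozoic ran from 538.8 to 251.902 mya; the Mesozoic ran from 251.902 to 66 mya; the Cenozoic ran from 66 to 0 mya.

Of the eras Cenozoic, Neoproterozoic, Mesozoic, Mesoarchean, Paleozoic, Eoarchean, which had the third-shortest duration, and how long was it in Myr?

Start − end for each: Cenozoic 66 − 0 = 66; Neoproterozoic 1000 − 538.8 = 461.2; Mesozoic 251.902 − 66 = 185.902; Mesoarchean 3200 − 2800 = 400; Paleozoic 538.8 − 251.902 = 286.898; Eoarchean 4031 − 3600 = 431.
Ranking these from shortest: Cenozoic < Mesozoic < Paleozoic < Mesoarchean < Eoarchean < Neoproterozoic.
Position 3 in that ranking is Paleozoic, which lasted 286.898 Myr.

Paleozoic, 286.898 million years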